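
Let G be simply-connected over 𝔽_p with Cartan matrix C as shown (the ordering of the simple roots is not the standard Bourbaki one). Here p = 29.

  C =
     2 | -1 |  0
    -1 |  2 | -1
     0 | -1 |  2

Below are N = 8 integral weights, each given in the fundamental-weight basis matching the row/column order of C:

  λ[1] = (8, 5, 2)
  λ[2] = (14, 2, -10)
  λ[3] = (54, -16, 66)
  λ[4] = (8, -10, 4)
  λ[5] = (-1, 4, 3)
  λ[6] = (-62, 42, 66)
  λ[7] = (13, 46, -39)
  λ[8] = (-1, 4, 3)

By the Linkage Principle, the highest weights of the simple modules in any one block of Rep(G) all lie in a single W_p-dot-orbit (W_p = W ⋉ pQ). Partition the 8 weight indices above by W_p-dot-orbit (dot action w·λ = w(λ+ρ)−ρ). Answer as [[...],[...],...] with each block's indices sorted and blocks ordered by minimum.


A_3 Cartan matrix, 3 simple roots permuted; ρ=(1,1,1).

Each λ_j+ρ reduced to Ā_29; 3-tuples below use C's row order:

  [1] (9, 6, 3) · [2] (9, 6, 3) · [3] (9, 6, 3) · [4] (0, 5, 4) · [5] (0, 5, 4) · [6] (9, 6, 3) · [7] (9, 6, 3) · [8] (0, 5, 4)

Linkage partition of the 8 weights (2 classes, p=29):

[[1, 2, 3, 6, 7], [4, 5, 8]]


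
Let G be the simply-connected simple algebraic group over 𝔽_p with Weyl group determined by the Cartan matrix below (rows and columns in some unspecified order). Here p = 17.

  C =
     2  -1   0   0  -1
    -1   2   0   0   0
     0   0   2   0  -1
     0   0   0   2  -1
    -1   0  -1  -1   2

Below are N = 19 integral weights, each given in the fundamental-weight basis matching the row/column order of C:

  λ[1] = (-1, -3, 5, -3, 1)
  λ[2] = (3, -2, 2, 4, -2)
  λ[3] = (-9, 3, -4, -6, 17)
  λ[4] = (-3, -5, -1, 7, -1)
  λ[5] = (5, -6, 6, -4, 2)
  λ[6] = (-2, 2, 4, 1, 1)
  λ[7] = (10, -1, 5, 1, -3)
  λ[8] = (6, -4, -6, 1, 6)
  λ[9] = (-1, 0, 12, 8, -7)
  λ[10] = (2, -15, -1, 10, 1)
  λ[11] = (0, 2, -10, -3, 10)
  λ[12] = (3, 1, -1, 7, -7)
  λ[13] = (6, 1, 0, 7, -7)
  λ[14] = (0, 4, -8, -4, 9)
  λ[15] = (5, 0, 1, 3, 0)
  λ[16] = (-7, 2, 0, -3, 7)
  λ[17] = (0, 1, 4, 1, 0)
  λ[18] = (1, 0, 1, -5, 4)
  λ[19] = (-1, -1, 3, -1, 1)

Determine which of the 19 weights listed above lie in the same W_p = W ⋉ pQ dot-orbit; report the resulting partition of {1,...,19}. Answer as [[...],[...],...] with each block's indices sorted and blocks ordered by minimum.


Cartan matrix: type D_5 (|W|=1920); un-permuting the 5 rows.

Ā_17 reps of the 19 weights (D_5, coords as presented):

  λ_1 → (0, 0, 4, 0, 2) · λ_2 → (2, 1, 2, 4, 1) · λ_3 → (2, 1, 2, 4, 1) · λ_4 → (0, 0, 4, 0, 2) · λ_5 → (1, 5, 7, 3, 0) · λ_6 → (1, 2, 5, 2, 1) · λ_7 → (0, 0, 4, 0, 2) · λ_8 → (1, 2, 5, 2, 1) · λ_9 → (1, 5, 7, 3, 0) · λ_10 → (1, 3, 9, 2, 0) · λ_11 → (1, 3, 9, 2, 0) · λ_12 → (0, 0, 4, 0, 2) · λ_13 → (1, 2, 5, 2, 1) · λ_14 → (1, 5, 7, 3, 0) · λ_15 → (2, 1, 2, 4, 1) · λ_16 → (3, 3, 1, 2, 0) · λ_17 → (1, 2, 5, 2, 1) · λ_18 → (2, 1, 2, 4, 1) · λ_19 → (0, 0, 4, 0, 2)

These 19 weights hit 6 W_17-dot-orbits; sizes (5, 4, 3, 4, 2, 1):

[[1, 4, 7, 12, 19], [2, 3, 15, 18], [5, 9, 14], [6, 8, 13, 17], [10, 11], [16]]


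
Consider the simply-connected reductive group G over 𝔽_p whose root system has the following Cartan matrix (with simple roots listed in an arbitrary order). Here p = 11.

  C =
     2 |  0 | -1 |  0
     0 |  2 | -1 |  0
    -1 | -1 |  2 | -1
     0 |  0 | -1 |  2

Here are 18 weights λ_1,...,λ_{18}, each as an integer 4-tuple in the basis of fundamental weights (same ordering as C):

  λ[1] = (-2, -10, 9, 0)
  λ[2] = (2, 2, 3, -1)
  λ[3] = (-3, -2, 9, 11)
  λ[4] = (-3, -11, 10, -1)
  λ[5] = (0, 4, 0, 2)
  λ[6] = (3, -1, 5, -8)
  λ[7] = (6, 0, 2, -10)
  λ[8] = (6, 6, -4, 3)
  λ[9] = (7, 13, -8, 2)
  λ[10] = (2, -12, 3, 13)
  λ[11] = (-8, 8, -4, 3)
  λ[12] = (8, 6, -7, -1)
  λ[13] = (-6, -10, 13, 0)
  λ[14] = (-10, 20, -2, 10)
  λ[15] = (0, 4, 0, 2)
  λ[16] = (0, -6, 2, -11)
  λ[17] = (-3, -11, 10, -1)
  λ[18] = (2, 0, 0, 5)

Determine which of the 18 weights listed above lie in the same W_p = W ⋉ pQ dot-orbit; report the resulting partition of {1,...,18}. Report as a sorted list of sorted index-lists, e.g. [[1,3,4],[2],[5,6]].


Type D_4, rank 4, |W|=192; reorder rows/cols to standard.

W_11-reps of the 18 weights in Ā_11 (same 4-coord order as C):

  λ_1 → (1, 9, 0, 1) · λ_2 → (3, 3, 1, 0) · λ_3 → (1, 2, 0, 7) · λ_4 → (1, 9, 0, 1) · λ_5 → (1, 5, 1, 3) · λ_6 → (3, 1, 0, 6) · λ_7 → (1, 5, 1, 3) · λ_8 → (3, 3, 1, 0) · λ_9 → (3, 3, 1, 0) · λ_10 → (3, 3, 1, 0) · λ_11 → (3, 1, 0, 6) · λ_12 → (3, 1, 0, 6) · λ_13 → (1, 5, 1, 3) · λ_14 → (1, 9, 0, 1) · λ_15 → (1, 5, 1, 3) · λ_16 → (3, 1, 0, 6) · λ_17 → (1, 9, 0, 1) · λ_18 → (3, 1, 0, 6)

Grouping the 18 weights by Ā_11-representative: 5 linkage classes.

[[1, 4, 14, 17], [2, 8, 9, 10], [3], [5, 7, 13, 15], [6, 11, 12, 16, 18]]


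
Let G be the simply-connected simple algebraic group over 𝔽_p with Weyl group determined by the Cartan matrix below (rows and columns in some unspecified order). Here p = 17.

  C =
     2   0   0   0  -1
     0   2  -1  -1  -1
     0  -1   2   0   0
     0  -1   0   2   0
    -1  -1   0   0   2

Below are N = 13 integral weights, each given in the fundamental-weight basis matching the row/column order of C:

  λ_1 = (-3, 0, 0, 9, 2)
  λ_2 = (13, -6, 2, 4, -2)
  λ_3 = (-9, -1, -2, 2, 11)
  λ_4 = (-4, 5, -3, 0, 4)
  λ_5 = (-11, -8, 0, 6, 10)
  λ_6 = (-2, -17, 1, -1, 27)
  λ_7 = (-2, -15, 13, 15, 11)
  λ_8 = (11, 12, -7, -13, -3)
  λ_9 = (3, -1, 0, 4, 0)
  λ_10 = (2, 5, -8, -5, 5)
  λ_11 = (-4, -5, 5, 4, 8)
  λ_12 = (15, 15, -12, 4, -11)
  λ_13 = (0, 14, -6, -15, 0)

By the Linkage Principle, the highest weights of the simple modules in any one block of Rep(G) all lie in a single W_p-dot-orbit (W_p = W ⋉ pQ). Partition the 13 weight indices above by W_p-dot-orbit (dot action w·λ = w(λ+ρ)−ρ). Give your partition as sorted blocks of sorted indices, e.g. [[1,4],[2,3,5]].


Cartan matrix: type D_5 (|W|=1920); un-permuting the 5 rows.

Alcove-folded reps (p=17, 13 weights, presented ϖ-order):

  [1] (2, 1, 1, 10, 1);  [2] (8, 1, 0, 2, 2);  [3] (8, 1, 0, 2, 2);  [4] (3, 4, 2, 1, 1);  [5] (4, 0, 1, 5, 1);  [6] (8, 1, 0, 2, 2);  [7] (8, 1, 0, 2, 2);  [8] (4, 0, 1, 5, 1);  [9] (4, 0, 1, 5, 1);  [10] (3, 4, 2, 1, 1);  [11] (3, 4, 2, 1, 1);  [12] (4, 0, 1, 5, 1);  [13] (2, 1, 1, 10, 1)

The 13 indices split into 4 linkage classes (same alcove rep ⇔ same W_17-dot-orbit):

[[1, 13], [2, 3, 6, 7], [4, 10, 11], [5, 8, 9, 12]]


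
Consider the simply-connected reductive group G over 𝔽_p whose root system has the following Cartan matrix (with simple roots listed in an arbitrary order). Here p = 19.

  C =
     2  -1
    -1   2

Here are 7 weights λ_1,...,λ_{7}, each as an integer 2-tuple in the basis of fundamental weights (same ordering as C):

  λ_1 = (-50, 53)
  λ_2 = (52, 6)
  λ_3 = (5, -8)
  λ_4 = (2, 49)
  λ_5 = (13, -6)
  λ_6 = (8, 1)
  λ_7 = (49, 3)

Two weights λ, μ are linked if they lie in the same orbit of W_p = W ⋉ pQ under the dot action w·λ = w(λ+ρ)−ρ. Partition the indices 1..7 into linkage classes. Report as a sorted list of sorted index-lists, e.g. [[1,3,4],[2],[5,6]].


Type A_2, rank 2, |W|=6; reorder rows/cols to standard.

Alcove-folded reps (p=19, 7 weights, presented ϖ-order):

  1: (5, 3);  2: (4, 3);  3: (1, 6);  4: (4, 3);  5: (9, 5);  6: (9, 2);  7: (4, 3)

5 distinct reps among the 7 weights ⇒ 5 W_19-linkage classes:

[[1], [2, 4, 7], [3], [5], [6]]


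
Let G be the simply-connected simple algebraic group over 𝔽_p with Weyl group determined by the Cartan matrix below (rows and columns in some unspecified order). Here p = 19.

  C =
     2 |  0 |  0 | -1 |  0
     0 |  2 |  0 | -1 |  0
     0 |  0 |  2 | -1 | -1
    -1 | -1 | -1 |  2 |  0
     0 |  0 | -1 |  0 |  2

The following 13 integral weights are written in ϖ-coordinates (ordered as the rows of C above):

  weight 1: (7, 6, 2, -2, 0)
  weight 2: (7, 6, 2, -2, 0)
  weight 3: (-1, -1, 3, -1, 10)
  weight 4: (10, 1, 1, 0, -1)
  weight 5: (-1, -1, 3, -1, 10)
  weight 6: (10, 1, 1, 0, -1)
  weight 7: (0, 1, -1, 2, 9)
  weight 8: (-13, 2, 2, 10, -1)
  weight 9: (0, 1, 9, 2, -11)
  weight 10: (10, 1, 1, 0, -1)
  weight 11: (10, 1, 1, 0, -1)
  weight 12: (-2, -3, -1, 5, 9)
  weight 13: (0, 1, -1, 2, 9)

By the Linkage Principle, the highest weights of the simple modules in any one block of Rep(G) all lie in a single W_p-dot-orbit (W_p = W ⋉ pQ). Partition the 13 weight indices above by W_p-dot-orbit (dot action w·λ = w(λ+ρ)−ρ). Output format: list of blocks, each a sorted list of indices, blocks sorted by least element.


Cartan matrix: type D_5 (|W|=1920); un-permuting the 5 rows.

Each λ_j+ρ reduced to Ā_19; 5-tuples below use C's row order:

    λ_1 → (7, 6, 1, 1, 1)
    λ_2 → (7, 6, 1, 1, 1)
    λ_3 → (0, 0, 4, 0, 11)
    λ_4 → (11, 2, 2, 1, 0)
    λ_5 → (0, 0, 4, 0, 11)
    λ_6 → (11, 2, 2, 1, 0)
    λ_7 → (1, 2, 0, 3, 10)
    λ_8 → (11, 2, 2, 1, 0)
    λ_9 → (1, 2, 0, 3, 10)
    λ_10 → (11, 2, 2, 1, 0)
    λ_11 → (11, 2, 2, 1, 0)
    λ_12 → (1, 2, 0, 3, 10)
    λ_13 → (1, 2, 0, 3, 10)

Partition of {1..13} into 4 W_19-dot-orbits:

[[1, 2], [3, 5], [4, 6, 8, 10, 11], [7, 9, 12, 13]]


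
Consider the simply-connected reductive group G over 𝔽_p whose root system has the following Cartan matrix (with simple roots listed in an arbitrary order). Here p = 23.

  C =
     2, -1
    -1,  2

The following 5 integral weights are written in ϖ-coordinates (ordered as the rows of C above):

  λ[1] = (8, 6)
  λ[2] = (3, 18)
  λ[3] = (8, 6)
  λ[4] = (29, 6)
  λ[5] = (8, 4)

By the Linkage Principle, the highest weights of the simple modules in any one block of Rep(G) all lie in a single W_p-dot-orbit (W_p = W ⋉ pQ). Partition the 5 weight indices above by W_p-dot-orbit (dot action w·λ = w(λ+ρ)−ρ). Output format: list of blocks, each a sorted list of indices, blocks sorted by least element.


C ↔ A_2 under row/col permutation; |W(A_2)| = 6.

Alcove-folded reps (p=23, 5 weights, presented ϖ-order):

  [1] (9, 7) · [2] (4, 19) · [3] (9, 7) · [4] (9, 7) · [5] (9, 5)

3 distinct reps among the 5 weights ⇒ 3 W_23-linkage classes:

[[1, 3, 4], [2], [5]]


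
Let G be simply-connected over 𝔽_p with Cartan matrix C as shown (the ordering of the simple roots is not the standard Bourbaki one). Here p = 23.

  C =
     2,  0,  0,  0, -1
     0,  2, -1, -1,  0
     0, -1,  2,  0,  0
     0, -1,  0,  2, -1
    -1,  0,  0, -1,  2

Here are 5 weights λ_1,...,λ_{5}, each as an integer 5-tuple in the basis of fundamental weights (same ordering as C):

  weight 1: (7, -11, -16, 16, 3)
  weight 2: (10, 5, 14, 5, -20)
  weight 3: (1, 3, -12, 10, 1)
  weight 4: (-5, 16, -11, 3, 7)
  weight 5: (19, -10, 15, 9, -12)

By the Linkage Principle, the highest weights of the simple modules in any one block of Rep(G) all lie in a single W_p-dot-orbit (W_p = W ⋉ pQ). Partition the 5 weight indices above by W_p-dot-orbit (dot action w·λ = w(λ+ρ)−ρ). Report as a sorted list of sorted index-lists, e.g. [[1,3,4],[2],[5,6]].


Cartan matrix: type A_5 (|W|=720); un-permuting the 5 rows.

Folding the 5 weights λ_j+ρ into Ā_23 (reps in the given 5-coord order):

  [1] (2, 7, 4, 4, 2);  [2] (2, 7, 4, 4, 2);  [3] (2, 7, 4, 4, 2);  [4] (2, 7, 4, 4, 2);  [5] (6, 1, 3, 9, 1)

Partition of {1..5} into 2 W_23-dot-orbits:

[[1, 2, 3, 4], [5]]


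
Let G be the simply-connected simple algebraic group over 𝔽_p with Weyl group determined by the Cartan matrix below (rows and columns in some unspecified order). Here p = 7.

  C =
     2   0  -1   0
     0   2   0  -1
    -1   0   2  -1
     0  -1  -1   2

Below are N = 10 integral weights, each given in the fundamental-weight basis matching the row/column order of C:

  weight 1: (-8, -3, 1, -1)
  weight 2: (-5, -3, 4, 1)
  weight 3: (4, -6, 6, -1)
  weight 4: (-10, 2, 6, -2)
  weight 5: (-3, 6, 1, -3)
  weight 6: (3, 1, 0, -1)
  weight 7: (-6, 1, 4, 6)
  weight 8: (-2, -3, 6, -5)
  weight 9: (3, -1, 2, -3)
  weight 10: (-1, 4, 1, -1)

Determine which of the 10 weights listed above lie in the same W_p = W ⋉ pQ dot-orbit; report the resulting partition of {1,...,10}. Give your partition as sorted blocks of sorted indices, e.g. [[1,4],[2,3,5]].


Type A_4, rank 4, |W|=120; reorder rows/cols to standard.

Alcove-folded reps (p=7, 10 weights, presented ϖ-order):

    [1] (0, 5, 2, 0)
    [2] (4, 2, 1, 0)
    [3] (0, 5, 2, 0)
    [4] (4, 2, 1, 0)
    [5] (0, 5, 2, 0)
    [6] (4, 2, 1, 0)
    [7] (0, 5, 2, 0)
    [8] (1, 4, 0, 2)
    [9] (4, 2, 1, 0)
    [10] (0, 5, 2, 0)

These 10 weights hit 3 W_7-dot-orbits; sizes (5, 4, 1):

[[1, 3, 5, 7, 10], [2, 4, 6, 9], [8]]


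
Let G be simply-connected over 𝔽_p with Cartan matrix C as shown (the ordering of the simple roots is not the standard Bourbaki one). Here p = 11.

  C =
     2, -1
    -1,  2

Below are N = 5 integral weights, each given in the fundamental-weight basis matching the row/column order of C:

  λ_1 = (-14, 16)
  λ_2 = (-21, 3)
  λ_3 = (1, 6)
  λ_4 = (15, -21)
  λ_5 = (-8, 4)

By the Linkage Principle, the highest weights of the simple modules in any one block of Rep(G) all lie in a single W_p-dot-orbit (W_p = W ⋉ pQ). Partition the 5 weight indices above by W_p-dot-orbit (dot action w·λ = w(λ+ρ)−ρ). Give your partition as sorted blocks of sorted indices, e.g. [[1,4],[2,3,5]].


A_2 Cartan matrix, 2 simple roots permuted; ρ=(1,1).

λ_j+ρ reflected into Ā_11 (⟨·,θ^∨⟩≤11); 2-tuples as given:

  λ_1+ρ ↦ (5, 2)
  λ_2+ρ ↦ (5, 2)
  λ_3+ρ ↦ (2, 7)
  λ_4+ρ ↦ (5, 2)
  λ_5+ρ ↦ (5, 2)

Grouping the 5 weights by Ā_11-representative: 2 linkage classes.

[[1, 2, 4, 5], [3]]


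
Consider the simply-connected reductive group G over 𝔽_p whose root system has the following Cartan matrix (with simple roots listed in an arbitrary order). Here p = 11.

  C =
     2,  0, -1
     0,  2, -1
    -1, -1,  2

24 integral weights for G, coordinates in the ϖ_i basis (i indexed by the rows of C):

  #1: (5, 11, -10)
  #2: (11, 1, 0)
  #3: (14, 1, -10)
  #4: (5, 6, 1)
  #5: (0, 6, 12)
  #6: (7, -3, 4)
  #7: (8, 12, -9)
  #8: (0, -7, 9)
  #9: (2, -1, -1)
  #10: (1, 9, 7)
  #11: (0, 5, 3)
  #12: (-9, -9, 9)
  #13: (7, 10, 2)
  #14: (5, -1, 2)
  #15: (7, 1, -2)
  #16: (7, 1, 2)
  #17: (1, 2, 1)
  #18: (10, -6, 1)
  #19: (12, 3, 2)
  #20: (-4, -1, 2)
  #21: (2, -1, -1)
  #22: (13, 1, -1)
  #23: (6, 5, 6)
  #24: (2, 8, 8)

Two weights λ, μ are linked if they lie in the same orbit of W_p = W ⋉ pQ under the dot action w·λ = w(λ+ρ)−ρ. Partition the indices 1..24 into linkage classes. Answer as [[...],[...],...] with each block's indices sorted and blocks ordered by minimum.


A_3 Cartan matrix, 3 simple roots permuted; ρ=(1,1,1).

λ_j+ρ reflected into Ā_11 (⟨·,θ^∨⟩≤11); 3-tuples as given:

    [1] (2, 2, 6)
    [2] (7, 1, 1)
    [3] (2, 3, 2)
    [4] (2, 3, 2)
    [5] (7, 1, 1)
    [6] (6, 0, 3)
    [7] (2, 2, 6)
    [8] (1, 6, 4)
    [9] (3, 0, 0)
    [10] (7, 1, 1)
    [11] (1, 6, 4)
    [12] (2, 2, 6)
    [13] (3, 0, 0)
    [14] (6, 0, 3)
    [15] (7, 1, 1)
    [16] (6, 0, 3)
    [17] (2, 3, 2)
    [18] (6, 0, 3)
    [19] (2, 3, 2)
    [20] (3, 0, 0)
    [21] (3, 0, 0)
    [22] (6, 0, 3)
    [23] (2, 3, 2)
    [24] (7, 1, 1)

6 distinct reps among the 24 weights ⇒ 6 W_11-linkage classes:

[[1, 7, 12], [2, 5, 10, 15, 24], [3, 4, 17, 19, 23], [6, 14, 16, 18, 22], [8, 11], [9, 13, 20, 21]]


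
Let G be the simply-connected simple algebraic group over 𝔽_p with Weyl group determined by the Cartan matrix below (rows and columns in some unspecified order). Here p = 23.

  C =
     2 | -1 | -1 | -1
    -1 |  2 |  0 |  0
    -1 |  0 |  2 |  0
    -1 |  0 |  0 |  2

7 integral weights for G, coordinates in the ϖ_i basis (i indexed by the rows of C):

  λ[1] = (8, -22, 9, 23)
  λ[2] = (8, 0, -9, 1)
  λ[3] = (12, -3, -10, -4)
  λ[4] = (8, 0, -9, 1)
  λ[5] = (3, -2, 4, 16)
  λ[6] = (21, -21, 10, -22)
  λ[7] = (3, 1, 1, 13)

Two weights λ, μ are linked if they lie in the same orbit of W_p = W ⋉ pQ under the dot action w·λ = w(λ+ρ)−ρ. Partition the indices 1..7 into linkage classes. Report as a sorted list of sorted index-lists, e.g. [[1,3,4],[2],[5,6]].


Dynkin diagram of C (from the 6 off-diagonal −1 entries): D_4.

Ā_23 reps of the 7 weights (D_4, coords as presented):

    1: (1, 1, 8, 2)
    2: (1, 1, 8, 2)
    3: (1, 1, 8, 2)
    4: (1, 1, 8, 2)
    5: (1, 2, 2, 14)
    6: (1, 1, 8, 2)
    7: (1, 2, 2, 14)

The 7 indices split into 2 linkage classes (same alcove rep ⇔ same W_23-dot-orbit):

[[1, 2, 3, 4, 6], [5, 7]]


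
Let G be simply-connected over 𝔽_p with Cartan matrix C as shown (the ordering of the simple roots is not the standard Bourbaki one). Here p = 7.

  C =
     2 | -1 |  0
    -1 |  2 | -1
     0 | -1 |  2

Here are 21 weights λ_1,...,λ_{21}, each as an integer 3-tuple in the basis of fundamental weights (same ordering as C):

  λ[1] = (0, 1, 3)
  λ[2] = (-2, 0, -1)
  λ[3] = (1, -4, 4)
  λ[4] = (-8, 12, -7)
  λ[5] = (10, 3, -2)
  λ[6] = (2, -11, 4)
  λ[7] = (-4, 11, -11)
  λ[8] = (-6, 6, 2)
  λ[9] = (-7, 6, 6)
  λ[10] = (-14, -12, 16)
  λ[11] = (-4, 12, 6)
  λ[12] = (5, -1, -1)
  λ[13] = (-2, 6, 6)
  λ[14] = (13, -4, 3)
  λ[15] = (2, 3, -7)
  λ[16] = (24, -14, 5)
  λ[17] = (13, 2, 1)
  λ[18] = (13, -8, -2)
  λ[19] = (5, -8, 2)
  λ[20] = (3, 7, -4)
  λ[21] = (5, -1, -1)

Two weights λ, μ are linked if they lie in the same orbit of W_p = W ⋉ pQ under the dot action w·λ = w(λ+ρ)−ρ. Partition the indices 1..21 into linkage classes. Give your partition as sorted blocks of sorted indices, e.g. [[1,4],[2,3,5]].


C ↔ A_3 under row/col permutation; |W(A_3)| = 24.

Each λ_j+ρ reduced to Ā_7; 3-tuples below use C's row order:

  [1] (1, 2, 4) · [2] (1, 0, 0) · [3] (1, 2, 2) · [4] (1, 0, 0) · [5] (1, 3, 3) · [6] (2, 2, 0) · [7] (1, 2, 2) · [8] (2, 2, 0) · [9] (1, 0, 0) · [10] (1, 3, 3) · [11] (1, 3, 3) · [12] (6, 0, 0) · [13] (6, 0, 0) · [14] (1, 3, 3) · [15] (1, 2, 4) · [16] (1, 2, 4) · [17] (2, 2, 0) · [18] (1, 0, 0) · [19] (1, 2, 4) · [20] (1, 2, 2) · [21] (6, 0, 0)

Grouping the 21 weights by Ā_7-representative: 6 linkage classes.

[[1, 15, 16, 19], [2, 4, 9, 18], [3, 7, 20], [5, 10, 11, 14], [6, 8, 17], [12, 13, 21]]


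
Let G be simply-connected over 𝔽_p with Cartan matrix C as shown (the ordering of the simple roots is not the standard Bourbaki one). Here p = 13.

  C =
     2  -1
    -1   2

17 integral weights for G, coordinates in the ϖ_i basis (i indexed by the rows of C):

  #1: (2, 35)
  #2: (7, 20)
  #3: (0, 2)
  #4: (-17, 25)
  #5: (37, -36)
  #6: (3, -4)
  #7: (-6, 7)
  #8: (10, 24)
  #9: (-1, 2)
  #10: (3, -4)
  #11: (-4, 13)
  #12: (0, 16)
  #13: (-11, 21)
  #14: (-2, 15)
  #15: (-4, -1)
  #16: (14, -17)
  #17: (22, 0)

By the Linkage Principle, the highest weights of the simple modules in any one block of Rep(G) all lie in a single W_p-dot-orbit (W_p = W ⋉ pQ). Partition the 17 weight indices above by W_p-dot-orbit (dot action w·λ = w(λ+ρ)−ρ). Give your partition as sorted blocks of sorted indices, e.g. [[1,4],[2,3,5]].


Type A_2, rank 2, |W|=6; reorder rows/cols to standard.

Alcove-folded reps (p=13, 17 weights, presented ϖ-order):

    λ_1+ρ ↦ (0, 3)
    λ_2+ρ ↦ (5, 3)
    λ_3+ρ ↦ (1, 3)
    λ_4+ρ ↦ (0, 3)
    λ_5+ρ ↦ (1, 3)
    λ_6+ρ ↦ (1, 3)
    λ_7+ρ ↦ (5, 3)
    λ_8+ρ ↦ (2, 10)
    λ_9+ρ ↦ (0, 3)
    λ_10+ρ ↦ (1, 3)
    λ_11+ρ ↦ (2, 10)
    λ_12+ρ ↦ (4, 8)
    λ_13+ρ ↦ (1, 3)
    λ_14+ρ ↦ (2, 10)
    λ_15+ρ ↦ (0, 3)
    λ_16+ρ ↦ (2, 10)
    λ_17+ρ ↦ (2, 10)

These 17 weights hit 5 W_13-dot-orbits; sizes (4, 2, 5, 5, 1):

[[1, 4, 9, 15], [2, 7], [3, 5, 6, 10, 13], [8, 11, 14, 16, 17], [12]]


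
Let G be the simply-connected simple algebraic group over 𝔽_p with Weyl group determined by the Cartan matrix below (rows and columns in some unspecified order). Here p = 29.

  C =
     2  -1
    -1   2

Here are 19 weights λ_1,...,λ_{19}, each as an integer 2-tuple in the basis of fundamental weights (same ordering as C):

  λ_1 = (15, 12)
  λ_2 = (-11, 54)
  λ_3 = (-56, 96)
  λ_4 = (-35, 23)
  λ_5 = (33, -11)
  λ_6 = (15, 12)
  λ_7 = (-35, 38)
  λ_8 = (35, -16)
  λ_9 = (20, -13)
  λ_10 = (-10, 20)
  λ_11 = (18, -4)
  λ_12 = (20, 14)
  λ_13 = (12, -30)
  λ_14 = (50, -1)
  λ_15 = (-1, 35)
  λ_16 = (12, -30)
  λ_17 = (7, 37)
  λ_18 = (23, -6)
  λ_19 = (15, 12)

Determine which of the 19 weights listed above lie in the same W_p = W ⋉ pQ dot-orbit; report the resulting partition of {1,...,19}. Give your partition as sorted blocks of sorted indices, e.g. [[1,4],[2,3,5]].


Cartan matrix: type A_2 (|W|=6); un-permuting the 2 rows.

Ā_29 reps of the 19 weights (A_2, coords as presented):

  λ_1+ρ ↦ (16, 13);  λ_2+ρ ↦ (16, 3);  λ_3+ρ ↦ (16, 3);  λ_4+ρ ↦ (19, 5);  λ_5+ρ ↦ (19, 5);  λ_6+ρ ↦ (16, 13);  λ_7+ρ ↦ (19, 5);  λ_8+ρ ↦ (14, 8);  λ_9+ρ ↦ (9, 12);  λ_10+ρ ↦ (9, 12);  λ_11+ρ ↦ (16, 3);  λ_12+ρ ↦ (14, 8);  λ_13+ρ ↦ (16, 13);  λ_14+ρ ↦ (7, 22);  λ_15+ρ ↦ (7, 22);  λ_16+ρ ↦ (16, 13);  λ_17+ρ ↦ (9, 12);  λ_18+ρ ↦ (19, 5);  λ_19+ρ ↦ (16, 13)

Linkage partition of the 19 weights (6 classes, p=29):

[[1, 6, 13, 16, 19], [2, 3, 11], [4, 5, 7, 18], [8, 12], [9, 10, 17], [14, 15]]


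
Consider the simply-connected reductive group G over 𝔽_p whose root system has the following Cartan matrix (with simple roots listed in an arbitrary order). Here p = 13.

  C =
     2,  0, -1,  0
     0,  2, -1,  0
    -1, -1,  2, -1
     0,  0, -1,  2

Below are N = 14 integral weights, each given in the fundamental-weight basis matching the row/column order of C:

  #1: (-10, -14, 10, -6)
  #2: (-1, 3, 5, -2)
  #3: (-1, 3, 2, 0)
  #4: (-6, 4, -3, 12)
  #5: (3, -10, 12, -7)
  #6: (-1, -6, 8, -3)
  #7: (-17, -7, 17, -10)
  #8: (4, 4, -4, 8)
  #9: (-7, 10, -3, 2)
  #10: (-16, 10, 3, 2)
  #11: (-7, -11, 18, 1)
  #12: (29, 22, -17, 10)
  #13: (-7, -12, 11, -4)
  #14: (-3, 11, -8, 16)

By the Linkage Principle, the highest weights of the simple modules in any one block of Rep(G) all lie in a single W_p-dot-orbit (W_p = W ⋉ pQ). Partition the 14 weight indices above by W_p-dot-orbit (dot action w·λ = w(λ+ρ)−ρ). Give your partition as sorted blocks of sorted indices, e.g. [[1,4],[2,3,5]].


Cartan matrix: type D_4 (|W|=192); un-permuting the 4 rows.

λ_j+ρ reflected into Ā_13 (⟨·,θ^∨⟩≤13); 4-tuples as given:

  1: (2, 2, 0, 6)
  2: (0, 4, 3, 1)
  3: (0, 4, 3, 1)
  4: (2, 2, 0, 6)
  5: (0, 5, 2, 2)
  6: (0, 5, 2, 2)
  7: (0, 4, 3, 1)
  8: (2, 2, 0, 6)
  9: (2, 3, 1, 5)
  10: (2, 2, 0, 6)
  11: (2, 2, 0, 6)
  12: (2, 3, 1, 5)
  13: (2, 3, 1, 5)
  14: (0, 4, 3, 1)

Grouping the 14 weights by Ā_13-representative: 4 linkage classes.

[[1, 4, 8, 10, 11], [2, 3, 7, 14], [5, 6], [9, 12, 13]]


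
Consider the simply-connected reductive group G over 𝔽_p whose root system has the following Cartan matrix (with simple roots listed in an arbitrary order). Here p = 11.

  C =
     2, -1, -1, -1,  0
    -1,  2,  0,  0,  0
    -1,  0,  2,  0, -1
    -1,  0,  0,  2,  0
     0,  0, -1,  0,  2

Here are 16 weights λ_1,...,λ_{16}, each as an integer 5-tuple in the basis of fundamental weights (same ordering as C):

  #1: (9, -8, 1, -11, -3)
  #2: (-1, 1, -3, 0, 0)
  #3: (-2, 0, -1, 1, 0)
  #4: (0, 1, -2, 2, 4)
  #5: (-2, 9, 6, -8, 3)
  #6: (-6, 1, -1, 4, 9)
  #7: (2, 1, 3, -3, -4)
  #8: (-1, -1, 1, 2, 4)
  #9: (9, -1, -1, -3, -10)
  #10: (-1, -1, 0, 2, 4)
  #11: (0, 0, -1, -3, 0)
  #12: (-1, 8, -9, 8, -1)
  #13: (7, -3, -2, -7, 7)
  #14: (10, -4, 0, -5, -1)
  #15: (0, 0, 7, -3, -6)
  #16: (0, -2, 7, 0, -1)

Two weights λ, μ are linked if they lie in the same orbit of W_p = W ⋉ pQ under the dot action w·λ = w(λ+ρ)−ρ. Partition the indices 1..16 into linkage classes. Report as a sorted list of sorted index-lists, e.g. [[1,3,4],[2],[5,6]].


Root system D_5: the 5×5 matrix C matches after relabeling.

λ_j+ρ reflected into Ā_11 (⟨·,θ^∨⟩≤11); 5-tuples as given:

  1: (0, 0, 1, 3, 5);  2: (0, 0, 1, 1, 0);  3: (0, 0, 1, 1, 0);  4: (0, 2, 1, 3, 4);  5: (1, 0, 1, 1, 5);  6: (0, 0, 1, 3, 5);  7: (1, 2, 1, 2, 3);  8: (0, 0, 1, 3, 5);  9: (0, 1, 1, 1, 0);  10: (0, 0, 1, 3, 5);  11: (0, 0, 1, 1, 0);  12: (0, 1, 1, 1, 0);  13: (1, 2, 1, 2, 3);  14: (0, 2, 1, 3, 4);  15: (1, 0, 1, 1, 5);  16: (0, 1, 1, 1, 0)

Partition of {1..16} into 6 W_11-dot-orbits:

[[1, 6, 8, 10], [2, 3, 11], [4, 14], [5, 15], [7, 13], [9, 12, 16]]


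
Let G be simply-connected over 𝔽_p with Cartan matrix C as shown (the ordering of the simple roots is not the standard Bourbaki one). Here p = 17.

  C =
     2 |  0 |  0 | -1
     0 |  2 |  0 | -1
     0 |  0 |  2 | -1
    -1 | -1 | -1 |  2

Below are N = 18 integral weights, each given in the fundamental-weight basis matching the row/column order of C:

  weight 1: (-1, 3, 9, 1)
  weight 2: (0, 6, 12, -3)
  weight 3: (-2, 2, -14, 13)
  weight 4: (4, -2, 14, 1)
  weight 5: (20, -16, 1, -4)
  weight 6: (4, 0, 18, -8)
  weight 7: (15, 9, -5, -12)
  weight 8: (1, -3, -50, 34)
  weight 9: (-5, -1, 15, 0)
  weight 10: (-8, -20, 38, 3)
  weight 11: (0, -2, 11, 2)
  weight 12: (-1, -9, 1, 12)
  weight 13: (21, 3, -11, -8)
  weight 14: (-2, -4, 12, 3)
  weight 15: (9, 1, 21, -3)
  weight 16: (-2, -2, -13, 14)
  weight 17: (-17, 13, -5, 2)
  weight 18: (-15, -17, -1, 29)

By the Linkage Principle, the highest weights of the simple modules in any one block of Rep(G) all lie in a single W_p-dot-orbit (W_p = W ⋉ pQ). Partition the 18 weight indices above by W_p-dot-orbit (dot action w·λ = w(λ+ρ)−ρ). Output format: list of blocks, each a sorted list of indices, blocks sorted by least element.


Dynkin diagram of C (from the 6 off-diagonal −1 entries): D_4.

λ_j+ρ reflected into Ā_17 (⟨·,θ^∨⟩≤17); 4-tuples as given:

  λ_1+ρ ↦ (0, 4, 10, 1);  λ_2+ρ ↦ (0, 4, 10, 1);  λ_3+ρ ↦ (1, 3, 13, 0);  λ_4+ρ ↦ (0, 4, 10, 1);  λ_5+ρ ↦ (1, 1, 12, 1);  λ_6+ρ ↦ (0, 4, 10, 1);  λ_7+ρ ↦ (0, 4, 10, 1);  λ_8+ρ ↦ (1, 1, 12, 1);  λ_9+ρ ↦ (1, 3, 13, 0);  λ_10+ρ ↦ (0, 8, 2, 2);  λ_11+ρ ↦ (1, 1, 12, 1);  λ_12+ρ ↦ (0, 8, 2, 2);  λ_13+ρ ↦ (0, 8, 2, 2);  λ_14+ρ ↦ (1, 3, 13, 0);  λ_15+ρ ↦ (0, 8, 2, 2);  λ_16+ρ ↦ (1, 1, 12, 1);  λ_17+ρ ↦ (1, 3, 13, 0);  λ_18+ρ ↦ (1, 3, 13, 0)

Grouping the 18 weights by Ā_17-representative: 4 linkage classes.

[[1, 2, 4, 6, 7], [3, 9, 14, 17, 18], [5, 8, 11, 16], [10, 12, 13, 15]]


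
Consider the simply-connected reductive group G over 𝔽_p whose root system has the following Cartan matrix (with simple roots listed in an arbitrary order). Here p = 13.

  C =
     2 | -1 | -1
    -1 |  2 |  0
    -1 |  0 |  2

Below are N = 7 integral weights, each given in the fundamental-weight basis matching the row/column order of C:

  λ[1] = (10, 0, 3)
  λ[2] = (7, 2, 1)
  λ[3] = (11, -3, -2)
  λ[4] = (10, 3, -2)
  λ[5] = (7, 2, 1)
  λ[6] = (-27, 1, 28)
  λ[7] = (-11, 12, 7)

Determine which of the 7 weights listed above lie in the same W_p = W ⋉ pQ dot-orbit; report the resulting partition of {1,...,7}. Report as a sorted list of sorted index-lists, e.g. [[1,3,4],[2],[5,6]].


Root system A_3: the 3×3 matrix C matches after relabeling.

Folding the 7 weights λ_j+ρ into Ā_13 (reps in the given 3-coord order):

    [1] (9, 2, 1)
    [2] (8, 3, 2)
    [3] (9, 2, 1)
    [4] (9, 2, 1)
    [5] (8, 3, 2)
    [6] (8, 3, 2)
    [7] (8, 3, 2)

These 7 weights hit 2 W_13-dot-orbits; sizes (3, 4):

[[1, 3, 4], [2, 5, 6, 7]]


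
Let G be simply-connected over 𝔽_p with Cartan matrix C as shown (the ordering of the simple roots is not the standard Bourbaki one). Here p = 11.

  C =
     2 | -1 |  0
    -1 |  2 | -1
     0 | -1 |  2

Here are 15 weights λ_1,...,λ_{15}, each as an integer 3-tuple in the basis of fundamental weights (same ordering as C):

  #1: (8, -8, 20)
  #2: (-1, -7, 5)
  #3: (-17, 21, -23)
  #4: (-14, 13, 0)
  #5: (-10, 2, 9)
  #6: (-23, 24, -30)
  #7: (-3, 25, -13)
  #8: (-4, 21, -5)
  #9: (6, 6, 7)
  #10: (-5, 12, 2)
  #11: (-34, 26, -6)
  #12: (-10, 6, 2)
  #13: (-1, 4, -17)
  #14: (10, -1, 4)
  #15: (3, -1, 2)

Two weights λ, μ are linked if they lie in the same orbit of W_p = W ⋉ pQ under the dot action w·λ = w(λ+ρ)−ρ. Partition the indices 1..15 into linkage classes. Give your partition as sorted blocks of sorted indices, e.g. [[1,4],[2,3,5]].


A_3 Cartan matrix, 3 simple roots permuted; ρ=(1,1,1).

W_11-reps of the 15 weights in Ā_11 (same 3-coord order as C):

  λ_1+ρ ↦ (7, 2, 1);  λ_2+ρ ↦ (6, 0, 0);  λ_3+ρ ↦ (6, 0, 0);  λ_4+ρ ↦ (7, 2, 1);  λ_5+ρ ↦ (1, 6, 2);  λ_6+ρ ↦ (4, 0, 3);  λ_7+ρ ↦ (7, 2, 1);  λ_8+ρ ↦ (4, 0, 3);  λ_9+ρ ↦ (4, 0, 3);  λ_10+ρ ↦ (1, 6, 2);  λ_11+ρ ↦ (6, 0, 0);  λ_12+ρ ↦ (7, 2, 1);  λ_13+ρ ↦ (6, 0, 0);  λ_14+ρ ↦ (6, 0, 0);  λ_15+ρ ↦ (4, 0, 3)

Grouping the 15 weights by Ā_11-representative: 4 linkage classes.

[[1, 4, 7, 12], [2, 3, 11, 13, 14], [5, 10], [6, 8, 9, 15]]


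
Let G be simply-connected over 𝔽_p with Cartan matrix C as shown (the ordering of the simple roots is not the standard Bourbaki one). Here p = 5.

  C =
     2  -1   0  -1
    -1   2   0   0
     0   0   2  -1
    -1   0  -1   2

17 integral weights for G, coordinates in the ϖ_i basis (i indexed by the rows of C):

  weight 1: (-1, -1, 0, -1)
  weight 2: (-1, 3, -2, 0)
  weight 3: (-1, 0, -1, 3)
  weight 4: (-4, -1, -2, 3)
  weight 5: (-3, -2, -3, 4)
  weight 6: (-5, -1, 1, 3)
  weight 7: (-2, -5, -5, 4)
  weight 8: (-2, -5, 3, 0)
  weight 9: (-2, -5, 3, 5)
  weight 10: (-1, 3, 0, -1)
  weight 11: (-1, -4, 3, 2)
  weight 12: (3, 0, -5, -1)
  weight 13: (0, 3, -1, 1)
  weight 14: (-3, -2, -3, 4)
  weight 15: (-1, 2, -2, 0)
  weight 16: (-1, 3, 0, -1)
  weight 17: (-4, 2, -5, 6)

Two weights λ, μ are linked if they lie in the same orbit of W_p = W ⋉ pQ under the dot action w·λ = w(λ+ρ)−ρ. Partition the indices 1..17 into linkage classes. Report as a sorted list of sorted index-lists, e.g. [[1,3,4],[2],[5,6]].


C ↔ A_4 under row/col permutation; |W(A_4)| = 120.

Each λ_j+ρ reduced to Ā_5; 4-tuples below use C's row order:

  λ_1 → (0, 0, 1, 0);  λ_2 → (0, 4, 1, 0);  λ_3 → (0, 1, 0, 4);  λ_4 → (0, 3, 1, 0);  λ_5 → (1, 2, 2, 0);  λ_6 → (0, 3, 1, 0);  λ_7 → (0, 1, 0, 4);  λ_8 → (0, 1, 0, 4);  λ_9 → (0, 4, 1, 0);  λ_10 → (0, 4, 1, 0);  λ_11 → (1, 2, 2, 0);  λ_12 → (0, 1, 0, 4);  λ_13 → (1, 2, 2, 0);  λ_14 → (1, 2, 2, 0);  λ_15 → (0, 3, 1, 0);  λ_16 → (0, 4, 1, 0);  λ_17 → (1, 2, 2, 0)

Linkage partition of the 17 weights (5 classes, p=5):

[[1], [2, 9, 10, 16], [3, 7, 8, 12], [4, 6, 15], [5, 11, 13, 14, 17]]


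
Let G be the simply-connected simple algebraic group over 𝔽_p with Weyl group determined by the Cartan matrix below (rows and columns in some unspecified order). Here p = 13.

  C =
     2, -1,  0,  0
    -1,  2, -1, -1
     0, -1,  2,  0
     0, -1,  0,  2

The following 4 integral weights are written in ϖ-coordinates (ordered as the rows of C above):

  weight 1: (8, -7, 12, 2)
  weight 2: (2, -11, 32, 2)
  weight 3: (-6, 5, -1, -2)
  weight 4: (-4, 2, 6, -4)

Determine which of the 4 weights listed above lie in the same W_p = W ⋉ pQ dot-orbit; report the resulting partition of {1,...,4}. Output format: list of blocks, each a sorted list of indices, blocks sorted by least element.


Cartan matrix: type D_4 (|W|=192); un-permuting the 4 rows.

Folding the 4 weights λ_j+ρ into Ā_13 (reps in the given 4-coord order):

  [1] (0, 3, 4, 0)
  [2] (0, 3, 4, 0)
  [3] (5, 0, 0, 1)
  [4] (0, 3, 4, 0)

Linkage partition of the 4 weights (2 classes, p=13):

[[1, 2, 4], [3]]


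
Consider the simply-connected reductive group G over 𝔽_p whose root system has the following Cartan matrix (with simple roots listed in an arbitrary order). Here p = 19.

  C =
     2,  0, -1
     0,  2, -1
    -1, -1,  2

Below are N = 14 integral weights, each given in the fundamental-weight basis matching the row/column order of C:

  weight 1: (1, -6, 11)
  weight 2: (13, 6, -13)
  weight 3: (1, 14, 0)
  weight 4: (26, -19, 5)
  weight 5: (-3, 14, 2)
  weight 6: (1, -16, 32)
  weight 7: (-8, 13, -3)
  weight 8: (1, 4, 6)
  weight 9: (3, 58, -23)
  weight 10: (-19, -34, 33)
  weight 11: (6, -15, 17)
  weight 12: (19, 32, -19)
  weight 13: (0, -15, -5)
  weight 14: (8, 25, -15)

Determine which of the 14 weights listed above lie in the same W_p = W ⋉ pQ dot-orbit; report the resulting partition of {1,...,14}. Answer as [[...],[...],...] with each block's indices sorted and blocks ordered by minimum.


Dynkin diagram of C (from the 4 off-diagonal −1 entries): A_3.

λ_j+ρ reflected into Ā_19 (⟨·,θ^∨⟩≤19); 3-tuples as given:

  1: (2, 5, 7) · 2: (2, 5, 7) · 3: (2, 15, 1) · 4: (1, 8, 4) · 5: (2, 15, 1) · 6: (14, 1, 3) · 7: (2, 5, 7) · 8: (2, 5, 7) · 9: (2, 15, 1) · 10: (14, 1, 3) · 11: (1, 8, 4) · 12: (14, 1, 3) · 13: (14, 1, 3) · 14: (2, 5, 7)

The 14 indices split into 4 linkage classes (same alcove rep ⇔ same W_19-dot-orbit):

[[1, 2, 7, 8, 14], [3, 5, 9], [4, 11], [6, 10, 12, 13]]


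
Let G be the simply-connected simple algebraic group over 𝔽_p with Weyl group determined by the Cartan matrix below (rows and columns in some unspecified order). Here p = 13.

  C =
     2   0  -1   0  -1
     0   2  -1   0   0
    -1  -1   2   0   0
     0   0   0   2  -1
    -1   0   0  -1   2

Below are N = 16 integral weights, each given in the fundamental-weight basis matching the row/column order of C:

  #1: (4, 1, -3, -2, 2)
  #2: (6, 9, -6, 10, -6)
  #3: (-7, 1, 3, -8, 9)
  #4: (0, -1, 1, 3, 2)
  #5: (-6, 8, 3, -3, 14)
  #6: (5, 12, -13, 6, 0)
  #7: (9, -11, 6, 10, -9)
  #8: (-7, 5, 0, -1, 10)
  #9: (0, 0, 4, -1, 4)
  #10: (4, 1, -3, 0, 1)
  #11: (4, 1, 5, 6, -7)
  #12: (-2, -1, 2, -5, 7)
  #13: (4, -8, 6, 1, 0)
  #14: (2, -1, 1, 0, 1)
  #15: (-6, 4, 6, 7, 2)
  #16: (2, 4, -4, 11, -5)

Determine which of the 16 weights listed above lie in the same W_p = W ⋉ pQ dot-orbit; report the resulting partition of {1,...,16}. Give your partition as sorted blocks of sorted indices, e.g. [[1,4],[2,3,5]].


C ↔ A_5 under row/col permutation; |W(A_5)| = 720.

Each λ_j+ρ reduced to Ā_13; 5-tuples below use C's row order:

  λ_1 → (3, 0, 2, 1, 2)
  λ_2 → (3, 0, 2, 1, 2)
  λ_3 → (1, 0, 2, 4, 3)
  λ_4 → (1, 0, 2, 4, 3)
  λ_5 → (3, 1, 1, 8, 0)
  λ_6 → (1, 1, 5, 0, 5)
  λ_7 → (1, 0, 2, 4, 3)
  λ_8 → (1, 1, 5, 0, 5)
  λ_9 → (1, 1, 5, 0, 5)
  λ_10 → (3, 0, 2, 1, 2)
  λ_11 → (1, 1, 5, 0, 5)
  λ_12 → (1, 0, 2, 4, 3)
  λ_13 → (5, 5, 0, 0, 1)
  λ_14 → (3, 0, 2, 1, 2)
  λ_15 → (3, 0, 2, 1, 2)
  λ_16 → (3, 1, 1, 8, 0)

Partition of {1..16} into 5 W_13-dot-orbits:

[[1, 2, 10, 14, 15], [3, 4, 7, 12], [5, 16], [6, 8, 9, 11], [13]]


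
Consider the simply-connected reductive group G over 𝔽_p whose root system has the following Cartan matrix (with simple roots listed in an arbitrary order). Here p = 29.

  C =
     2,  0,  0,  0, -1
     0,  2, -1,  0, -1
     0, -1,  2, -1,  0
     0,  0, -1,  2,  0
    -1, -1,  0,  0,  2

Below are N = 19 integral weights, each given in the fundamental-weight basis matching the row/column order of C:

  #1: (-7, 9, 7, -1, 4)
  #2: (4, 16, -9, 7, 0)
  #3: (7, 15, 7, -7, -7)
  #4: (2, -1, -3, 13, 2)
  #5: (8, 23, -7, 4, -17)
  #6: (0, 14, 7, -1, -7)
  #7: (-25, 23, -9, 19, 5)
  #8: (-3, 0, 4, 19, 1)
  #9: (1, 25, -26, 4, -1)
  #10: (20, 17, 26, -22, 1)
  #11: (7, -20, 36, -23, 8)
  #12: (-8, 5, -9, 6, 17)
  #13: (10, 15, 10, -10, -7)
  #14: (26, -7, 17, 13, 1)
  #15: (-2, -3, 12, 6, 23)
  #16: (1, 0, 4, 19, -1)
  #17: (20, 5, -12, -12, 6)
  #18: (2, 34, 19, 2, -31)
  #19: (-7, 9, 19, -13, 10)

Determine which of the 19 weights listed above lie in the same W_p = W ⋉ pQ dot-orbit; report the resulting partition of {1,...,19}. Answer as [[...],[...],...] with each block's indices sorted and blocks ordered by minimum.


A_5 Cartan matrix, 5 simple roots permuted; ρ=(1,1,1,1,1).

Ā_29 reps of the 19 weights (A_5, coords as presented):

  [1] (5, 9, 8, 0, 1)
  [2] (5, 9, 8, 0, 1)
  [3] (2, 10, 2, 6, 6)
  [4] (3, 2, 0, 12, 1)
  [5] (7, 2, 5, 1, 9)
  [6] (5, 9, 8, 0, 1)
  [7] (7, 2, 5, 1, 9)
  [8] (2, 1, 5, 20, 0)
  [9] (2, 1, 5, 20, 0)
  [10] (2, 10, 2, 6, 6)
  [11] (6, 5, 4, 10, 2)
  [12] (7, 2, 5, 1, 9)
  [13] (2, 10, 2, 6, 6)
  [14] (3, 2, 0, 12, 1)
  [15] (7, 2, 5, 1, 9)
  [16] (2, 1, 5, 20, 0)
  [17] (7, 2, 5, 1, 9)
  [18] (2, 1, 5, 20, 0)
  [19] (5, 9, 8, 0, 1)

Linkage partition of the 19 weights (6 classes, p=29):

[[1, 2, 6, 19], [3, 10, 13], [4, 14], [5, 7, 12, 15, 17], [8, 9, 16, 18], [11]]


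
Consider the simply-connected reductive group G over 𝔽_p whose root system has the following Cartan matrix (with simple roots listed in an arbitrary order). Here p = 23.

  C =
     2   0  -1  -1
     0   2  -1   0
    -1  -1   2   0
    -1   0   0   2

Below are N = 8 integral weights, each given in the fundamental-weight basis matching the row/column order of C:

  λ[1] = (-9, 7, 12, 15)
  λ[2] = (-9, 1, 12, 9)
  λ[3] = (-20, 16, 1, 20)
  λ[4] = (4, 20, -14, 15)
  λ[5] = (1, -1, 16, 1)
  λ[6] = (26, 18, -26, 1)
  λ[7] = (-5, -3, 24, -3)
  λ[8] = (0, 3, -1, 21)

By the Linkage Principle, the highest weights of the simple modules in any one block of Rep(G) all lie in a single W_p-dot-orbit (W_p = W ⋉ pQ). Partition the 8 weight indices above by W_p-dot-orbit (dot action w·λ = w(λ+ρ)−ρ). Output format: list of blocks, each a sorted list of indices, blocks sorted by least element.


A_4 Cartan matrix, 4 simple roots permuted; ρ=(1,1,1,1).

Alcove-folded reps (p=23, 8 weights, presented ϖ-order):

  λ_1 → (8, 2, 5, 2)
  λ_2 → (8, 2, 5, 2)
  λ_3 → (2, 0, 17, 2)
  λ_4 → (8, 2, 5, 2)
  λ_5 → (2, 0, 17, 2)
  λ_6 → (2, 0, 17, 2)
  λ_7 → (2, 0, 17, 2)
  λ_8 → (1, 0, 0, 18)

Linkage partition of the 8 weights (3 classes, p=23):

[[1, 2, 4], [3, 5, 6, 7], [8]]


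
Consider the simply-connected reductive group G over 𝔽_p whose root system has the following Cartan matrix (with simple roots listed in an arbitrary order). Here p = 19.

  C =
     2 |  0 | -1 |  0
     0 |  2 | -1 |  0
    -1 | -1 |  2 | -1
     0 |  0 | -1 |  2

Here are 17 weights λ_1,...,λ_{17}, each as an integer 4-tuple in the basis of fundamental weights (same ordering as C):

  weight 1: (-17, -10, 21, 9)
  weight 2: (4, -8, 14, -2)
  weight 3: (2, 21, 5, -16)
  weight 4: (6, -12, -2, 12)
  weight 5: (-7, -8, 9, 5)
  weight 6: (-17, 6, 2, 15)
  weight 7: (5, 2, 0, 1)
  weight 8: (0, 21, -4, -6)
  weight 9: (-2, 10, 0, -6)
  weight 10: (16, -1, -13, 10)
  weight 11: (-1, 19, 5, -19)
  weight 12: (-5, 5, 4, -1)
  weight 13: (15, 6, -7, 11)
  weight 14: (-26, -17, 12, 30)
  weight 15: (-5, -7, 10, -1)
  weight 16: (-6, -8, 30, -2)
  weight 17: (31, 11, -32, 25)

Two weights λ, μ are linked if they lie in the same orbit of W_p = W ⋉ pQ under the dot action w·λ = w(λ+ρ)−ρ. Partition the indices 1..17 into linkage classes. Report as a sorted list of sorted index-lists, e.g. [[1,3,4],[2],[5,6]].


Root system D_4: the 4×4 matrix C matches after relabeling.

Folding the 17 weights λ_j+ρ into Ā_19 (reps in the given 4-coord order):

  λ_1 → (3, 4, 3, 3);  λ_2 → (4, 6, 1, 0);  λ_3 → (3, 4, 3, 3);  λ_4 → (5, 1, 6, 1);  λ_5 → (3, 4, 3, 3);  λ_6 → (3, 6, 0, 3);  λ_7 → (6, 3, 1, 2);  λ_8 → (4, 11, 1, 0);  λ_9 → (4, 6, 1, 0);  λ_10 → (4, 11, 1, 0);  λ_11 → (5, 1, 6, 1);  λ_12 → (4, 6, 1, 0);  λ_13 → (6, 3, 1, 2);  λ_14 → (3, 6, 0, 3);  λ_15 → (4, 6, 1, 0);  λ_16 → (4, 6, 1, 0);  λ_17 → (5, 1, 6, 1)

These 17 weights hit 6 W_19-dot-orbits; sizes (3, 5, 3, 2, 2, 2):

[[1, 3, 5], [2, 9, 12, 15, 16], [4, 11, 17], [6, 14], [7, 13], [8, 10]]


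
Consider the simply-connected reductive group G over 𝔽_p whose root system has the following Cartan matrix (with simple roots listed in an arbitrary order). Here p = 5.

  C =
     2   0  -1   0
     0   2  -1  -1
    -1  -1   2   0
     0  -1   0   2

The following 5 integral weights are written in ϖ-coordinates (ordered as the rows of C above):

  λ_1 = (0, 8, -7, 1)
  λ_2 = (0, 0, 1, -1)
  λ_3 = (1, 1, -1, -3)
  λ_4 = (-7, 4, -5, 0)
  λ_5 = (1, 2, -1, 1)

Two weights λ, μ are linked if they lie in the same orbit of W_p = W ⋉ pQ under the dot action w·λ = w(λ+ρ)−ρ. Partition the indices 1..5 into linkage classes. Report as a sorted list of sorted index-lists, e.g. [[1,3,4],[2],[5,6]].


Type A_4, rank 4, |W|=120; reorder rows/cols to standard.

Alcove-folded reps (p=5, 5 weights, presented ϖ-order):

  1: (0, 0, 1, 3) · 2: (1, 1, 2, 0) · 3: (2, 0, 0, 2) · 4: (1, 0, 0, 1) · 5: (0, 3, 0, 0)

These 5 weights hit 5 W_5-dot-orbits; sizes (1, 1, 1, 1, 1):

[[1], [2], [3], [4], [5]]
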